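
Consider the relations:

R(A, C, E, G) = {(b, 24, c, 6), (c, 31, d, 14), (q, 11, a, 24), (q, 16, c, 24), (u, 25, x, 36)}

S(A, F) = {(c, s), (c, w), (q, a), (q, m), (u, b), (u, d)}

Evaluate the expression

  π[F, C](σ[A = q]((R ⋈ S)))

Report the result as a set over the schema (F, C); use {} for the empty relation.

R ⋈ S (natural join on A): {(c, 31, d, 14, s), (c, 31, d, 14, w), (q, 11, a, 24, a), (q, 11, a, 24, m), (q, 16, c, 24, a), (q, 16, c, 24, m), (u, 25, x, 36, b), (u, 25, x, 36, d)}
Apply σ_{A = q}; surviving tuples: {(q, 11, a, 24, a), (q, 11, a, 24, m), (q, 16, c, 24, a), (q, 16, c, 24, m)}
π_{F, C} gives {(a, 11), (a, 16), (m, 11), (m, 16)}.

{(a, 11), (a, 16), (m, 11), (m, 16)}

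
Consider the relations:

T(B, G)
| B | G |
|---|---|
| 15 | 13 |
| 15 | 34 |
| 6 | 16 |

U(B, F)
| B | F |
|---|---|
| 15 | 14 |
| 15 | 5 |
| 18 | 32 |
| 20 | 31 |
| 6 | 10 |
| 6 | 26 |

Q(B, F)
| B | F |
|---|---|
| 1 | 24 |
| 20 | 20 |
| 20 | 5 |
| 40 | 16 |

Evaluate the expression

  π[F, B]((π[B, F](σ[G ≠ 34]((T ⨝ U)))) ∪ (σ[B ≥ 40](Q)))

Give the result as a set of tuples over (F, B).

Joining T and U on B yields {(15, 13, 14), (15, 13, 5), (15, 34, 14), (15, 34, 5), (6, 16, 10), (6, 16, 26)}.
Selection G ≠ 34: {(15, 13, 14), (15, 13, 5), (6, 16, 10), (6, 16, 26)}
π[B, F]: project onto (B, F) → {(15, 14), (15, 5), (6, 10), (6, 26)}
Selection B ≥ 40: {(40, 16)}
Taking the union: {(15, 14), (15, 5), (40, 16), (6, 10), (6, 26)}
π[F, B]: project onto (F, B) → {(10, 6), (14, 15), (16, 40), (26, 6), (5, 15)}

{(10, 6), (14, 15), (16, 40), (26, 6), (5, 15)}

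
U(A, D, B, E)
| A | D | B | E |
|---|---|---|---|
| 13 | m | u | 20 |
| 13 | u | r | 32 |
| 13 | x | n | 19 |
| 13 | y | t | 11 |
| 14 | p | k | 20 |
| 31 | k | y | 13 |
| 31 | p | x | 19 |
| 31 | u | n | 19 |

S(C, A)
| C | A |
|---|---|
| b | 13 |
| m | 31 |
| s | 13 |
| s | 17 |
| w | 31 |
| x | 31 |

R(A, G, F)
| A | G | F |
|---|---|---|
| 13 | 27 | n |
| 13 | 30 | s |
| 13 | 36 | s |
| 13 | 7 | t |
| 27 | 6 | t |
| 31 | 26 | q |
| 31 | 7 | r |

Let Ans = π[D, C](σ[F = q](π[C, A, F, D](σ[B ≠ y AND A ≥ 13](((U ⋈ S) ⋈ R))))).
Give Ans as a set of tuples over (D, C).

{(p, m), (p, w), (p, x), (u, m), (u, w), (u, x)}

Joining U and S on A yields {(13, m, u, 20, b), (13, m, u, 20, s), (13, u, r, 32, b), (13, u, r, 32, s), (13, x, n, 19, b), (13, x, n, 19, s), (13, y, t, 11, b), (13, y, t, 11, s), (31, k, y, 13, m), (31, k, y, 13, w), (31, k, y, 13, x), (31, p, x, 19, m), (31, p, x, 19, w), (31, p, x, 19, x), (31, u, n, 19, m), (31, u, n, 19, w), (31, u, n, 19, x)}.
Joining (U ⋈ S) and R on A yields {(13, m, u, 20, b, 27, n), (13, m, u, 20, b, 30, s), (13, m, u, 20, b, 36, s), (13, m, u, 20, b, 7, t), (13, m, u, 20, s, 27, n), (13, m, u, 20, s, 30, s), (13, m, u, 20, s, 36, s), (13, m, u, 20, s, 7, t), (13, u, r, 32, b, 27, n), (13, u, r, 32, b, 30, s), (13, u, r, 32, b, 36, s), (13, u, r, 32, b, 7, t), (13, u, r, 32, s, 27, n), (13, u, r, 32, s, 30, s), (13, u, r, 32, s, 36, s), (13, u, r, 32, s, 7, t), (13, x, n, 19, b, 27, n), (13, x, n, 19, b, 30, s), (13, x, n, 19, b, 36, s), (13, x, n, 19, b, 7, t), (13, x, n, 19, s, 27, n), (13, x, n, 19, s, 30, s), (13, x, n, 19, s, 36, s), (13, x, n, 19, s, 7, t), (13, y, t, 11, b, 27, n), (13, y, t, 11, b, 30, s), (13, y, t, 11, b, 36, s), (13, y, t, 11, b, 7, t), (13, y, t, 11, s, 27, n), (13, y, t, 11, s, 30, s), (13, y, t, 11, s, 36, s), (13, y, t, 11, s, 7, t), (31, k, y, 13, m, 26, q), (31, k, y, 13, m, 7, r), (31, k, y, 13, w, 26, q), (31, k, y, 13, w, 7, r), (31, k, y, 13, x, 26, q), (31, k, y, 13, x, 7, r), (31, p, x, 19, m, 26, q), (31, p, x, 19, m, 7, r), (31, p, x, 19, w, 26, q), (31, p, x, 19, w, 7, r), (31, p, x, 19, x, 26, q), (31, p, x, 19, x, 7, r), (31, u, n, 19, m, 26, q), (31, u, n, 19, m, 7, r), (31, u, n, 19, w, 26, q), (31, u, n, 19, w, 7, r), (31, u, n, 19, x, 26, q), (31, u, n, 19, x, 7, r)}.
Selection B ≠ y AND A ≥ 13: {(13, m, u, 20, b, 27, n), (13, m, u, 20, b, 30, s), (13, m, u, 20, b, 36, s), (13, m, u, 20, b, 7, t), (13, m, u, 20, s, 27, n), (13, m, u, 20, s, 30, s), (13, m, u, 20, s, 36, s), (13, m, u, 20, s, 7, t), (13, u, r, 32, b, 27, n), (13, u, r, 32, b, 30, s), (13, u, r, 32, b, 36, s), (13, u, r, 32, b, 7, t), (13, u, r, 32, s, 27, n), (13, u, r, 32, s, 30, s), (13, u, r, 32, s, 36, s), (13, u, r, 32, s, 7, t), (13, x, n, 19, b, 27, n), (13, x, n, 19, b, 30, s), (13, x, n, 19, b, 36, s), (13, x, n, 19, b, 7, t), (13, x, n, 19, s, 27, n), (13, x, n, 19, s, 30, s), (13, x, n, 19, s, 36, s), (13, x, n, 19, s, 7, t), (13, y, t, 11, b, 27, n), (13, y, t, 11, b, 30, s), (13, y, t, 11, b, 36, s), (13, y, t, 11, b, 7, t), (13, y, t, 11, s, 27, n), (13, y, t, 11, s, 30, s), (13, y, t, 11, s, 36, s), (13, y, t, 11, s, 7, t), (31, p, x, 19, m, 26, q), (31, p, x, 19, m, 7, r), (31, p, x, 19, w, 26, q), (31, p, x, 19, w, 7, r), (31, p, x, 19, x, 26, q), (31, p, x, 19, x, 7, r), (31, u, n, 19, m, 26, q), (31, u, n, 19, m, 7, r), (31, u, n, 19, w, 26, q), (31, u, n, 19, w, 7, r), (31, u, n, 19, x, 26, q), (31, u, n, 19, x, 7, r)}
Projecting to C, A, F, D (8 duplicate(s) eliminated): {(b, 13, n, m), (b, 13, n, u), (b, 13, n, x), (b, 13, n, y), (b, 13, s, m), (b, 13, s, u), (b, 13, s, x), (b, 13, s, y), (b, 13, t, m), (b, 13, t, u), (b, 13, t, x), (b, 13, t, y), (m, 31, q, p), (m, 31, q, u), (m, 31, r, p), (m, 31, r, u), (s, 13, n, m), (s, 13, n, u), (s, 13, n, x), (s, 13, n, y), (s, 13, s, m), (s, 13, s, u), (s, 13, s, x), (s, 13, s, y), (s, 13, t, m), (s, 13, t, u), (s, 13, t, x), (s, 13, t, y), (w, 31, q, p), (w, 31, q, u), (w, 31, r, p), (w, 31, r, u), (x, 31, q, p), (x, 31, q, u), (x, 31, r, p), (x, 31, r, u)}
Selection F = q: {(m, 31, q, p), (m, 31, q, u), (w, 31, q, p), (w, 31, q, u), (x, 31, q, p), (x, 31, q, u)}
Projecting to D, C: {(p, m), (p, w), (p, x), (u, m), (u, w), (u, x)}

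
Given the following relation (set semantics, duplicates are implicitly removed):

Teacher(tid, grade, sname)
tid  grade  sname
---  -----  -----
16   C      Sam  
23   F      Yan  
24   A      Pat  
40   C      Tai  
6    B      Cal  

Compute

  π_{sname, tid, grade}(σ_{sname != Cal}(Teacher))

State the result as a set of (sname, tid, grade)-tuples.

{(Pat, 24, A), (Sam, 16, C), (Tai, 40, C), (Yan, 23, F)}

Filtering on sname != Cal leaves {(16, C, Sam), (23, F, Yan), (24, A, Pat), (40, C, Tai)}.
Keep only column(s) sname, tid, grade: {(Pat, 24, A), (Sam, 16, C), (Tai, 40, C), (Yan, 23, F)}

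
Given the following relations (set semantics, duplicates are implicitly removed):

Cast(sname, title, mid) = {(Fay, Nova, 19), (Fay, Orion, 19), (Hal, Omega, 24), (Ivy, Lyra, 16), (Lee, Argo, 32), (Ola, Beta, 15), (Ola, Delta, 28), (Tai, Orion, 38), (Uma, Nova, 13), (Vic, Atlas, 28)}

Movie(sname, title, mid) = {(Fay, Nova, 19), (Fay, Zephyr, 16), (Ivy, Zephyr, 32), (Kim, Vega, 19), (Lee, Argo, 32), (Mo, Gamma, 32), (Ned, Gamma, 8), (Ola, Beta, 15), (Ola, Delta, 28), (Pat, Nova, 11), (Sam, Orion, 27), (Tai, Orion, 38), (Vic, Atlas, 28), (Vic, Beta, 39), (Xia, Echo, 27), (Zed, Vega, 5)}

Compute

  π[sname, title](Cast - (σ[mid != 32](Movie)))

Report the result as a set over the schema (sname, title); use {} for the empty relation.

{(Fay, Orion), (Hal, Omega), (Ivy, Lyra), (Lee, Argo), (Uma, Nova)}

σ[mid != 32]: keep tuples satisfying mid != 32 → {(Fay, Nova, 19), (Fay, Zephyr, 16), (Kim, Vega, 19), (Ned, Gamma, 8), (Ola, Beta, 15), (Ola, Delta, 28), (Pat, Nova, 11), (Sam, Orion, 27), (Tai, Orion, 38), (Vic, Atlas, 28), (Vic, Beta, 39), (Xia, Echo, 27), (Zed, Vega, 5)}
Set difference of the two operands is {(Fay, Orion, 19), (Hal, Omega, 24), (Ivy, Lyra, 16), (Lee, Argo, 32), (Uma, Nova, 13)}.
π_{sname, title} gives {(Fay, Orion), (Hal, Omega), (Ivy, Lyra), (Lee, Argo), (Uma, Nova)}.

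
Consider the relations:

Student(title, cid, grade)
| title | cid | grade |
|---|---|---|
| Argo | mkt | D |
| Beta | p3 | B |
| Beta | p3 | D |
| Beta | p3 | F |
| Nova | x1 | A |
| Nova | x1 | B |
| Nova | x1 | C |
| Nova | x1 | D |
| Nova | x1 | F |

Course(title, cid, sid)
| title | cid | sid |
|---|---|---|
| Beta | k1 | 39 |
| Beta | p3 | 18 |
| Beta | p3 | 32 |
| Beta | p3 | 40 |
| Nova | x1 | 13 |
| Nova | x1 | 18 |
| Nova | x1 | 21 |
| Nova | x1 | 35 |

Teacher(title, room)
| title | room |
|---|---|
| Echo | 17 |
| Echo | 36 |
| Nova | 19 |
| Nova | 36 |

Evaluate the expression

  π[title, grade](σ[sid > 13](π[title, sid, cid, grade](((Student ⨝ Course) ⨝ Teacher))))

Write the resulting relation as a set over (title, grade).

{(Nova, A), (Nova, B), (Nova, C), (Nova, D), (Nova, F)}

Joining Student and Course on title, cid yields {(Beta, p3, B, 18), (Beta, p3, B, 32), (Beta, p3, B, 40), (Beta, p3, D, 18), (Beta, p3, D, 32), (Beta, p3, D, 40), (Beta, p3, F, 18), (Beta, p3, F, 32), (Beta, p3, F, 40), (Nova, x1, A, 13), (Nova, x1, A, 18), (Nova, x1, A, 21), (Nova, x1, A, 35), (Nova, x1, B, 13), (Nova, x1, B, 18), (Nova, x1, B, 21), (Nova, x1, B, 35), (Nova, x1, C, 13), (Nova, x1, C, 18), (Nova, x1, C, 21), (Nova, x1, C, 35), (Nova, x1, D, 13), (Nova, x1, D, 18), (Nova, x1, D, 21), (Nova, x1, D, 35), (Nova, x1, F, 13), (Nova, x1, F, 18), (Nova, x1, F, 21), (Nova, x1, F, 35)}.
Joining (Student ⨝ Course) and Teacher on title yields {(Nova, x1, A, 13, 19), (Nova, x1, A, 13, 36), (Nova, x1, A, 18, 19), (Nova, x1, A, 18, 36), (Nova, x1, A, 21, 19), (Nova, x1, A, 21, 36), (Nova, x1, A, 35, 19), (Nova, x1, A, 35, 36), (Nova, x1, B, 13, 19), (Nova, x1, B, 13, 36), (Nova, x1, B, 18, 19), (Nova, x1, B, 18, 36), (Nova, x1, B, 21, 19), (Nova, x1, B, 21, 36), (Nova, x1, B, 35, 19), (Nova, x1, B, 35, 36), (Nova, x1, C, 13, 19), (Nova, x1, C, 13, 36), (Nova, x1, C, 18, 19), (Nova, x1, C, 18, 36), (Nova, x1, C, 21, 19), (Nova, x1, C, 21, 36), (Nova, x1, C, 35, 19), (Nova, x1, C, 35, 36), (Nova, x1, D, 13, 19), (Nova, x1, D, 13, 36), (Nova, x1, D, 18, 19), (Nova, x1, D, 18, 36), (Nova, x1, D, 21, 19), (Nova, x1, D, 21, 36), (Nova, x1, D, 35, 19), (Nova, x1, D, 35, 36), (Nova, x1, F, 13, 19), (Nova, x1, F, 13, 36), (Nova, x1, F, 18, 19), (Nova, x1, F, 18, 36), (Nova, x1, F, 21, 19), (Nova, x1, F, 21, 36), (Nova, x1, F, 35, 19), (Nova, x1, F, 35, 36)}.
π_{title, sid, cid, grade} gives {(Nova, 13, x1, A), (Nova, 13, x1, B), (Nova, 13, x1, C), (Nova, 13, x1, D), (Nova, 13, x1, F), (Nova, 18, x1, A), (Nova, 18, x1, B), (Nova, 18, x1, C), (Nova, 18, x1, D), (Nova, 18, x1, F), (Nova, 21, x1, A), (Nova, 21, x1, B), (Nova, 21, x1, C), (Nova, 21, x1, D), (Nova, 21, x1, F), (Nova, 35, x1, A), (Nova, 35, x1, B), (Nova, 35, x1, C), (Nova, 35, x1, D), (Nova, 35, x1, F)} (20 duplicate(s) eliminated).
σ[sid > 13]: keep tuples satisfying sid > 13 → {(Nova, 18, x1, A), (Nova, 18, x1, B), (Nova, 18, x1, C), (Nova, 18, x1, D), (Nova, 18, x1, F), (Nova, 21, x1, A), (Nova, 21, x1, B), (Nova, 21, x1, C), (Nova, 21, x1, D), (Nova, 21, x1, F), (Nova, 35, x1, A), (Nova, 35, x1, B), (Nova, 35, x1, C), (Nova, 35, x1, D), (Nova, 35, x1, F)}
π_{title, grade} gives {(Nova, A), (Nova, B), (Nova, C), (Nova, D), (Nova, F)} (10 duplicate(s) eliminated).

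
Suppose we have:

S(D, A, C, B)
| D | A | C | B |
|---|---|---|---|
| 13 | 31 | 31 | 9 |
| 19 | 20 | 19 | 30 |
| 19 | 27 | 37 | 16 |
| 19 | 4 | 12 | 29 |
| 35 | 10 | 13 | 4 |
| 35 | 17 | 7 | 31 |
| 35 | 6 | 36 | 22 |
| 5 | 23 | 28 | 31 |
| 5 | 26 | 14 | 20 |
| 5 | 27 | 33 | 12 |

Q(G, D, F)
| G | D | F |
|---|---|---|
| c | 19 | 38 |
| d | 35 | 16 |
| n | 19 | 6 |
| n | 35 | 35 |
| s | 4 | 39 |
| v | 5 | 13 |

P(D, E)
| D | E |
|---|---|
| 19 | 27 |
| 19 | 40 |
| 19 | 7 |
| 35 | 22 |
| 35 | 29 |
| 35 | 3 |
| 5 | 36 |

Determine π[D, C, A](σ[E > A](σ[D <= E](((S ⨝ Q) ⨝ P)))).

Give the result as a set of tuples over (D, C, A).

{(19, 12, 4), (19, 19, 20), (19, 37, 27), (5, 14, 26), (5, 28, 23), (5, 33, 27)}

S ⋈ Q (natural join on D): {(19, 20, 19, 30, c, 38), (19, 20, 19, 30, n, 6), (19, 27, 37, 16, c, 38), (19, 27, 37, 16, n, 6), (19, 4, 12, 29, c, 38), (19, 4, 12, 29, n, 6), (35, 10, 13, 4, d, 16), (35, 10, 13, 4, n, 35), (35, 17, 7, 31, d, 16), (35, 17, 7, 31, n, 35), (35, 6, 36, 22, d, 16), (35, 6, 36, 22, n, 35), (5, 23, 28, 31, v, 13), (5, 26, 14, 20, v, 13), (5, 27, 33, 12, v, 13)}
(S ⨝ Q) ⋈ P (natural join on D): {(19, 20, 19, 30, c, 38, 27), (19, 20, 19, 30, c, 38, 40), (19, 20, 19, 30, c, 38, 7), (19, 20, 19, 30, n, 6, 27), (19, 20, 19, 30, n, 6, 40), (19, 20, 19, 30, n, 6, 7), (19, 27, 37, 16, c, 38, 27), (19, 27, 37, 16, c, 38, 40), (19, 27, 37, 16, c, 38, 7), (19, 27, 37, 16, n, 6, 27), (19, 27, 37, 16, n, 6, 40), (19, 27, 37, 16, n, 6, 7), (19, 4, 12, 29, c, 38, 27), (19, 4, 12, 29, c, 38, 40), (19, 4, 12, 29, c, 38, 7), (19, 4, 12, 29, n, 6, 27), (19, 4, 12, 29, n, 6, 40), (19, 4, 12, 29, n, 6, 7), (35, 10, 13, 4, d, 16, 22), (35, 10, 13, 4, d, 16, 29), (35, 10, 13, 4, d, 16, 3), (35, 10, 13, 4, n, 35, 22), (35, 10, 13, 4, n, 35, 29), (35, 10, 13, 4, n, 35, 3), (35, 17, 7, 31, d, 16, 22), (35, 17, 7, 31, d, 16, 29), (35, 17, 7, 31, d, 16, 3), (35, 17, 7, 31, n, 35, 22), (35, 17, 7, 31, n, 35, 29), (35, 17, 7, 31, n, 35, 3), (35, 6, 36, 22, d, 16, 22), (35, 6, 36, 22, d, 16, 29), (35, 6, 36, 22, d, 16, 3), (35, 6, 36, 22, n, 35, 22), (35, 6, 36, 22, n, 35, 29), (35, 6, 36, 22, n, 35, 3), (5, 23, 28, 31, v, 13, 36), (5, 26, 14, 20, v, 13, 36), (5, 27, 33, 12, v, 13, 36)}
Selection D <= E: {(19, 20, 19, 30, c, 38, 27), (19, 20, 19, 30, c, 38, 40), (19, 20, 19, 30, n, 6, 27), (19, 20, 19, 30, n, 6, 40), (19, 27, 37, 16, c, 38, 27), (19, 27, 37, 16, c, 38, 40), (19, 27, 37, 16, n, 6, 27), (19, 27, 37, 16, n, 6, 40), (19, 4, 12, 29, c, 38, 27), (19, 4, 12, 29, c, 38, 40), (19, 4, 12, 29, n, 6, 27), (19, 4, 12, 29, n, 6, 40), (5, 23, 28, 31, v, 13, 36), (5, 26, 14, 20, v, 13, 36), (5, 27, 33, 12, v, 13, 36)}
Selection E > A: {(19, 20, 19, 30, c, 38, 27), (19, 20, 19, 30, c, 38, 40), (19, 20, 19, 30, n, 6, 27), (19, 20, 19, 30, n, 6, 40), (19, 27, 37, 16, c, 38, 40), (19, 27, 37, 16, n, 6, 40), (19, 4, 12, 29, c, 38, 27), (19, 4, 12, 29, c, 38, 40), (19, 4, 12, 29, n, 6, 27), (19, 4, 12, 29, n, 6, 40), (5, 23, 28, 31, v, 13, 36), (5, 26, 14, 20, v, 13, 36), (5, 27, 33, 12, v, 13, 36)}
π_{D, C, A} gives {(19, 12, 4), (19, 19, 20), (19, 37, 27), (5, 14, 26), (5, 28, 23), (5, 33, 27)} (7 duplicate(s) eliminated).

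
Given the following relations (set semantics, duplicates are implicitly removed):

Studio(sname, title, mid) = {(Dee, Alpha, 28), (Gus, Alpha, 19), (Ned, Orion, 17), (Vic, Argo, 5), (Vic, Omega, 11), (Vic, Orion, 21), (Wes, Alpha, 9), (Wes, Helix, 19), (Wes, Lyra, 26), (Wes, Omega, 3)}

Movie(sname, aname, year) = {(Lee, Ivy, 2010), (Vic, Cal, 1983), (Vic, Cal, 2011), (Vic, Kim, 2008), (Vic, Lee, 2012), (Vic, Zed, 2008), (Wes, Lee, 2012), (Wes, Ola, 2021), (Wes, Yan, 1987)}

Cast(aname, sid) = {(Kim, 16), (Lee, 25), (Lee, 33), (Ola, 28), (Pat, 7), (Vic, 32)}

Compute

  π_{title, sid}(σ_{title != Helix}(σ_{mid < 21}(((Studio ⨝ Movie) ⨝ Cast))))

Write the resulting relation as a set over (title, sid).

{(Alpha, 25), (Alpha, 28), (Alpha, 33), (Argo, 16), (Argo, 25), (Argo, 33), (Omega, 16), (Omega, 25), (Omega, 28), (Omega, 33)}

Studio ⋈ Movie (natural join on sname): {(Vic, Argo, 5, Cal, 1983), (Vic, Argo, 5, Cal, 2011), (Vic, Argo, 5, Kim, 2008), (Vic, Argo, 5, Lee, 2012), (Vic, Argo, 5, Zed, 2008), (Vic, Omega, 11, Cal, 1983), (Vic, Omega, 11, Cal, 2011), (Vic, Omega, 11, Kim, 2008), (Vic, Omega, 11, Lee, 2012), (Vic, Omega, 11, Zed, 2008), (Vic, Orion, 21, Cal, 1983), (Vic, Orion, 21, Cal, 2011), (Vic, Orion, 21, Kim, 2008), (Vic, Orion, 21, Lee, 2012), (Vic, Orion, 21, Zed, 2008), (Wes, Alpha, 9, Lee, 2012), (Wes, Alpha, 9, Ola, 2021), (Wes, Alpha, 9, Yan, 1987), (Wes, Helix, 19, Lee, 2012), (Wes, Helix, 19, Ola, 2021), (Wes, Helix, 19, Yan, 1987), (Wes, Lyra, 26, Lee, 2012), (Wes, Lyra, 26, Ola, 2021), (Wes, Lyra, 26, Yan, 1987), (Wes, Omega, 3, Lee, 2012), (Wes, Omega, 3, Ola, 2021), (Wes, Omega, 3, Yan, 1987)}
(Studio ⨝ Movie) ⋈ Cast (natural join on aname): {(Vic, Argo, 5, Kim, 2008, 16), (Vic, Argo, 5, Lee, 2012, 25), (Vic, Argo, 5, Lee, 2012, 33), (Vic, Omega, 11, Kim, 2008, 16), (Vic, Omega, 11, Lee, 2012, 25), (Vic, Omega, 11, Lee, 2012, 33), (Vic, Orion, 21, Kim, 2008, 16), (Vic, Orion, 21, Lee, 2012, 25), (Vic, Orion, 21, Lee, 2012, 33), (Wes, Alpha, 9, Lee, 2012, 25), (Wes, Alpha, 9, Lee, 2012, 33), (Wes, Alpha, 9, Ola, 2021, 28), (Wes, Helix, 19, Lee, 2012, 25), (Wes, Helix, 19, Lee, 2012, 33), (Wes, Helix, 19, Ola, 2021, 28), (Wes, Lyra, 26, Lee, 2012, 25), (Wes, Lyra, 26, Lee, 2012, 33), (Wes, Lyra, 26, Ola, 2021, 28), (Wes, Omega, 3, Lee, 2012, 25), (Wes, Omega, 3, Lee, 2012, 33), (Wes, Omega, 3, Ola, 2021, 28)}
σ[mid < 21]: keep tuples satisfying mid < 21 → {(Vic, Argo, 5, Kim, 2008, 16), (Vic, Argo, 5, Lee, 2012, 25), (Vic, Argo, 5, Lee, 2012, 33), (Vic, Omega, 11, Kim, 2008, 16), (Vic, Omega, 11, Lee, 2012, 25), (Vic, Omega, 11, Lee, 2012, 33), (Wes, Alpha, 9, Lee, 2012, 25), (Wes, Alpha, 9, Lee, 2012, 33), (Wes, Alpha, 9, Ola, 2021, 28), (Wes, Helix, 19, Lee, 2012, 25), (Wes, Helix, 19, Lee, 2012, 33), (Wes, Helix, 19, Ola, 2021, 28), (Wes, Omega, 3, Lee, 2012, 25), (Wes, Omega, 3, Lee, 2012, 33), (Wes, Omega, 3, Ola, 2021, 28)}
σ[title != Helix]: keep tuples satisfying title != Helix → {(Vic, Argo, 5, Kim, 2008, 16), (Vic, Argo, 5, Lee, 2012, 25), (Vic, Argo, 5, Lee, 2012, 33), (Vic, Omega, 11, Kim, 2008, 16), (Vic, Omega, 11, Lee, 2012, 25), (Vic, Omega, 11, Lee, 2012, 33), (Wes, Alpha, 9, Lee, 2012, 25), (Wes, Alpha, 9, Lee, 2012, 33), (Wes, Alpha, 9, Ola, 2021, 28), (Wes, Omega, 3, Lee, 2012, 25), (Wes, Omega, 3, Lee, 2012, 33), (Wes, Omega, 3, Ola, 2021, 28)}
π_{title, sid} gives {(Alpha, 25), (Alpha, 28), (Alpha, 33), (Argo, 16), (Argo, 25), (Argo, 33), (Omega, 16), (Omega, 25), (Omega, 28), (Omega, 33)} (2 duplicate(s) eliminated).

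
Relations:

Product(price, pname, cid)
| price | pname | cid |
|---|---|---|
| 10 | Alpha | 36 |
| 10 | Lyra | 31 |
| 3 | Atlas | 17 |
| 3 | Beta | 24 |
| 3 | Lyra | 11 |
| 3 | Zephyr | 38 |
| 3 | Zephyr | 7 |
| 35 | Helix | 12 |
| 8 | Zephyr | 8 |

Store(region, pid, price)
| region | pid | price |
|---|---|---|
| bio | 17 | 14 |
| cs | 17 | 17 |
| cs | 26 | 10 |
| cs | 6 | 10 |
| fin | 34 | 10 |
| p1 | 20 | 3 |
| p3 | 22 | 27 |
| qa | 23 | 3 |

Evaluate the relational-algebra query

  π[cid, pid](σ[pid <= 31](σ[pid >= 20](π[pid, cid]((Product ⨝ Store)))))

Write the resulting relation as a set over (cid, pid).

{(11, 20), (11, 23), (17, 20), (17, 23), (24, 20), (24, 23), (31, 26), (36, 26), (38, 20), (38, 23), (7, 20), (7, 23)}

Product ⋈ Store (natural join on price): {(10, Alpha, 36, cs, 26), (10, Alpha, 36, cs, 6), (10, Alpha, 36, fin, 34), (10, Lyra, 31, cs, 26), (10, Lyra, 31, cs, 6), (10, Lyra, 31, fin, 34), (3, Atlas, 17, p1, 20), (3, Atlas, 17, qa, 23), (3, Beta, 24, p1, 20), (3, Beta, 24, qa, 23), (3, Lyra, 11, p1, 20), (3, Lyra, 11, qa, 23), (3, Zephyr, 38, p1, 20), (3, Zephyr, 38, qa, 23), (3, Zephyr, 7, p1, 20), (3, Zephyr, 7, qa, 23)}
Keep only column(s) pid, cid: {(20, 11), (20, 17), (20, 24), (20, 38), (20, 7), (23, 11), (23, 17), (23, 24), (23, 38), (23, 7), (26, 31), (26, 36), (34, 31), (34, 36), (6, 31), (6, 36)}
Apply σ_{pid >= 20}; surviving tuples: {(20, 11), (20, 17), (20, 24), (20, 38), (20, 7), (23, 11), (23, 17), (23, 24), (23, 38), (23, 7), (26, 31), (26, 36), (34, 31), (34, 36)}
Apply σ_{pid <= 31}; surviving tuples: {(20, 11), (20, 17), (20, 24), (20, 38), (20, 7), (23, 11), (23, 17), (23, 24), (23, 38), (23, 7), (26, 31), (26, 36)}
Keep only column(s) cid, pid: {(11, 20), (11, 23), (17, 20), (17, 23), (24, 20), (24, 23), (31, 26), (36, 26), (38, 20), (38, 23), (7, 20), (7, 23)}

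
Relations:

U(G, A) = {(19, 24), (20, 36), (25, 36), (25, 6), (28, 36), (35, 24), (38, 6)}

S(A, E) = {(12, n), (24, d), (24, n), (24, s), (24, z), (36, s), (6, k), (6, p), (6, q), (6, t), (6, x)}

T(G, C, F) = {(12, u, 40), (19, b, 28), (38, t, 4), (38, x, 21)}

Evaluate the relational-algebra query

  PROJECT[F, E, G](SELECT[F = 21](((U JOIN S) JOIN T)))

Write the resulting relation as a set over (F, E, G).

{(21, k, 38), (21, p, 38), (21, q, 38), (21, t, 38), (21, x, 38)}

Joining U and S on A yields {(19, 24, d), (19, 24, n), (19, 24, s), (19, 24, z), (20, 36, s), (25, 36, s), (25, 6, k), (25, 6, p), (25, 6, q), (25, 6, t), (25, 6, x), (28, 36, s), (35, 24, d), (35, 24, n), (35, 24, s), (35, 24, z), (38, 6, k), (38, 6, p), (38, 6, q), (38, 6, t), (38, 6, x)}.
Joining (U JOIN S) and T on G yields {(19, 24, d, b, 28), (19, 24, n, b, 28), (19, 24, s, b, 28), (19, 24, z, b, 28), (38, 6, k, t, 4), (38, 6, k, x, 21), (38, 6, p, t, 4), (38, 6, p, x, 21), (38, 6, q, t, 4), (38, 6, q, x, 21), (38, 6, t, t, 4), (38, 6, t, x, 21), (38, 6, x, t, 4), (38, 6, x, x, 21)}.
σ[F = 21]: keep tuples satisfying F = 21 → {(38, 6, k, x, 21), (38, 6, p, x, 21), (38, 6, q, x, 21), (38, 6, t, x, 21), (38, 6, x, x, 21)}
π[F, E, G]: project onto (F, E, G) → {(21, k, 38), (21, p, 38), (21, q, 38), (21, t, 38), (21, x, 38)}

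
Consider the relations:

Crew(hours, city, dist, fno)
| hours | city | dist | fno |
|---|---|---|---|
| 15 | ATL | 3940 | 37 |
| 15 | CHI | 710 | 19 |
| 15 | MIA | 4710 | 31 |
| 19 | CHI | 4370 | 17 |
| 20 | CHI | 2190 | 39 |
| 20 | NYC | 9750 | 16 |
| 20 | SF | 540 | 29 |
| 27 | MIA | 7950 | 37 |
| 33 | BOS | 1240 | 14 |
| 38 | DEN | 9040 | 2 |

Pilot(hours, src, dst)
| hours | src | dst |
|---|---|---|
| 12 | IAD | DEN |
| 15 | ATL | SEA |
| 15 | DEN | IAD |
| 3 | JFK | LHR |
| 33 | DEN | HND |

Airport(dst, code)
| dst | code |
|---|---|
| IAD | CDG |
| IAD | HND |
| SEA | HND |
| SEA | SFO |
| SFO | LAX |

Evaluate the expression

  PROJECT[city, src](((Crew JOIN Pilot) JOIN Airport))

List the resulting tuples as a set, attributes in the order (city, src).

Natural join on hours: {(15, ATL, 3940, 37, ATL, SEA), (15, ATL, 3940, 37, DEN, IAD), (15, CHI, 710, 19, ATL, SEA), (15, CHI, 710, 19, DEN, IAD), (15, MIA, 4710, 31, ATL, SEA), (15, MIA, 4710, 31, DEN, IAD), (33, BOS, 1240, 14, DEN, HND)}
Natural join on dst: {(15, ATL, 3940, 37, ATL, SEA, HND), (15, ATL, 3940, 37, ATL, SEA, SFO), (15, ATL, 3940, 37, DEN, IAD, CDG), (15, ATL, 3940, 37, DEN, IAD, HND), (15, CHI, 710, 19, ATL, SEA, HND), (15, CHI, 710, 19, ATL, SEA, SFO), (15, CHI, 710, 19, DEN, IAD, CDG), (15, CHI, 710, 19, DEN, IAD, HND), (15, MIA, 4710, 31, ATL, SEA, HND), (15, MIA, 4710, 31, ATL, SEA, SFO), (15, MIA, 4710, 31, DEN, IAD, CDG), (15, MIA, 4710, 31, DEN, IAD, HND)}
π[city, src]: project onto (city, src) (6 duplicate(s) eliminated) → {(ATL, ATL), (ATL, DEN), (CHI, ATL), (CHI, DEN), (MIA, ATL), (MIA, DEN)}

{(ATL, ATL), (ATL, DEN), (CHI, ATL), (CHI, DEN), (MIA, ATL), (MIA, DEN)}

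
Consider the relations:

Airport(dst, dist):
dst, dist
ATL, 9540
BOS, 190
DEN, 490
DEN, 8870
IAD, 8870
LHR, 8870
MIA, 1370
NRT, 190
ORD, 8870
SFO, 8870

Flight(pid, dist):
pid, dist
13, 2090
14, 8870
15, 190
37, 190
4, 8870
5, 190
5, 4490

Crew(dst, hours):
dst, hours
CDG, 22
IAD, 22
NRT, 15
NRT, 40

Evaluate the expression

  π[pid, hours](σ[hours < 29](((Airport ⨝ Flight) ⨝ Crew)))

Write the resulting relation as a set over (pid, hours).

Joining Airport and Flight on dist yields {(BOS, 190, 15), (BOS, 190, 37), (BOS, 190, 5), (DEN, 8870, 14), (DEN, 8870, 4), (IAD, 8870, 14), (IAD, 8870, 4), (LHR, 8870, 14), (LHR, 8870, 4), (NRT, 190, 15), (NRT, 190, 37), (NRT, 190, 5), (ORD, 8870, 14), (ORD, 8870, 4), (SFO, 8870, 14), (SFO, 8870, 4)}.
Joining (Airport ⨝ Flight) and Crew on dst yields {(IAD, 8870, 14, 22), (IAD, 8870, 4, 22), (NRT, 190, 15, 15), (NRT, 190, 15, 40), (NRT, 190, 37, 15), (NRT, 190, 37, 40), (NRT, 190, 5, 15), (NRT, 190, 5, 40)}.
σ[hours < 29]: keep tuples satisfying hours < 29 → {(IAD, 8870, 14, 22), (IAD, 8870, 4, 22), (NRT, 190, 15, 15), (NRT, 190, 37, 15), (NRT, 190, 5, 15)}
Keep only column(s) pid, hours: {(14, 22), (15, 15), (37, 15), (4, 22), (5, 15)}

{(14, 22), (15, 15), (37, 15), (4, 22), (5, 15)}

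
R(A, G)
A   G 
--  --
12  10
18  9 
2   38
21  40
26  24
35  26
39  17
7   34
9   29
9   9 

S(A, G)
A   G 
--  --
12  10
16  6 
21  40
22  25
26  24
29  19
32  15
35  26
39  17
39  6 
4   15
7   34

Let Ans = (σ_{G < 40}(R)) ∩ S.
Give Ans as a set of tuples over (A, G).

{(12, 10), (26, 24), (35, 26), (39, 17), (7, 34)}

Selection G < 40: {(12, 10), (18, 9), (2, 38), (26, 24), (35, 26), (39, 17), (7, 34), (9, 29), (9, 9)}
Intersection: {(12, 10), (18, 9), (2, 38), (26, 24), (35, 26), (39, 17), (7, 34), (9, 29), (9, 9)} with {(12, 10), (16, 6), (21, 40), (22, 25), (26, 24), (29, 19), (32, 15), (35, 26), (39, 17), (39, 6), (4, 15), (7, 34)} → {(12, 10), (26, 24), (35, 26), (39, 17), (7, 34)}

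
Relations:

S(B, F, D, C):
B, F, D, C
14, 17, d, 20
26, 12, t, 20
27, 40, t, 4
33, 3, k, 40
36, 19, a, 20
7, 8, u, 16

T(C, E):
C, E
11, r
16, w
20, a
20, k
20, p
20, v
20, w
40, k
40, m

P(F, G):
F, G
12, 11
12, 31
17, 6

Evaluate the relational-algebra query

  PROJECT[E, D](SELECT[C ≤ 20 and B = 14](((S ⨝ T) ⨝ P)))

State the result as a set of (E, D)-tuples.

Natural join on C: {(14, 17, d, 20, a), (14, 17, d, 20, k), (14, 17, d, 20, p), (14, 17, d, 20, v), (14, 17, d, 20, w), (26, 12, t, 20, a), (26, 12, t, 20, k), (26, 12, t, 20, p), (26, 12, t, 20, v), (26, 12, t, 20, w), (33, 3, k, 40, k), (33, 3, k, 40, m), (36, 19, a, 20, a), (36, 19, a, 20, k), (36, 19, a, 20, p), (36, 19, a, 20, v), (36, 19, a, 20, w), (7, 8, u, 16, w)}
Natural join on F: {(14, 17, d, 20, a, 6), (14, 17, d, 20, k, 6), (14, 17, d, 20, p, 6), (14, 17, d, 20, v, 6), (14, 17, d, 20, w, 6), (26, 12, t, 20, a, 11), (26, 12, t, 20, a, 31), (26, 12, t, 20, k, 11), (26, 12, t, 20, k, 31), (26, 12, t, 20, p, 11), (26, 12, t, 20, p, 31), (26, 12, t, 20, v, 11), (26, 12, t, 20, v, 31), (26, 12, t, 20, w, 11), (26, 12, t, 20, w, 31)}
σ[C ≤ 20 and B = 14]: keep tuples satisfying C ≤ 20 and B = 14 → {(14, 17, d, 20, a, 6), (14, 17, d, 20, k, 6), (14, 17, d, 20, p, 6), (14, 17, d, 20, v, 6), (14, 17, d, 20, w, 6)}
Projecting to E, D: {(a, d), (k, d), (p, d), (v, d), (w, d)}

{(a, d), (k, d), (p, d), (v, d), (w, d)}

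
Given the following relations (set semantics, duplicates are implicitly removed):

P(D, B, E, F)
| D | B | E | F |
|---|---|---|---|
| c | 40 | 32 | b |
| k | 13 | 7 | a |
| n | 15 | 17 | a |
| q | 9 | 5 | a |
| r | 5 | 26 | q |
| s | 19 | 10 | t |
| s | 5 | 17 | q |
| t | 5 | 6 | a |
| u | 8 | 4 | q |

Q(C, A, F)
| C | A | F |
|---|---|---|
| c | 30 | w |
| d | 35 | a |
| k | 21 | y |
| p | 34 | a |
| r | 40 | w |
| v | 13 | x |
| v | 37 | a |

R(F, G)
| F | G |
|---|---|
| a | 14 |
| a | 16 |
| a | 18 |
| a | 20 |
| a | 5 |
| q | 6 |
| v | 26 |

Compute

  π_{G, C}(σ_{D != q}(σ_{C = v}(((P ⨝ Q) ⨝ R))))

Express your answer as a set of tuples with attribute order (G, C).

{(14, v), (16, v), (18, v), (20, v), (5, v)}

Joining P and Q on F yields {(k, 13, 7, a, d, 35), (k, 13, 7, a, p, 34), (k, 13, 7, a, v, 37), (n, 15, 17, a, d, 35), (n, 15, 17, a, p, 34), (n, 15, 17, a, v, 37), (q, 9, 5, a, d, 35), (q, 9, 5, a, p, 34), (q, 9, 5, a, v, 37), (t, 5, 6, a, d, 35), (t, 5, 6, a, p, 34), (t, 5, 6, a, v, 37)}.
Joining (P ⨝ Q) and R on F yields {(k, 13, 7, a, d, 35, 14), (k, 13, 7, a, d, 35, 16), (k, 13, 7, a, d, 35, 18), (k, 13, 7, a, d, 35, 20), (k, 13, 7, a, d, 35, 5), (k, 13, 7, a, p, 34, 14), (k, 13, 7, a, p, 34, 16), (k, 13, 7, a, p, 34, 18), (k, 13, 7, a, p, 34, 20), (k, 13, 7, a, p, 34, 5), (k, 13, 7, a, v, 37, 14), (k, 13, 7, a, v, 37, 16), (k, 13, 7, a, v, 37, 18), (k, 13, 7, a, v, 37, 20), (k, 13, 7, a, v, 37, 5), (n, 15, 17, a, d, 35, 14), (n, 15, 17, a, d, 35, 16), (n, 15, 17, a, d, 35, 18), (n, 15, 17, a, d, 35, 20), (n, 15, 17, a, d, 35, 5), (n, 15, 17, a, p, 34, 14), (n, 15, 17, a, p, 34, 16), (n, 15, 17, a, p, 34, 18), (n, 15, 17, a, p, 34, 20), (n, 15, 17, a, p, 34, 5), (n, 15, 17, a, v, 37, 14), (n, 15, 17, a, v, 37, 16), (n, 15, 17, a, v, 37, 18), (n, 15, 17, a, v, 37, 20), (n, 15, 17, a, v, 37, 5), (q, 9, 5, a, d, 35, 14), (q, 9, 5, a, d, 35, 16), (q, 9, 5, a, d, 35, 18), (q, 9, 5, a, d, 35, 20), (q, 9, 5, a, d, 35, 5), (q, 9, 5, a, p, 34, 14), (q, 9, 5, a, p, 34, 16), (q, 9, 5, a, p, 34, 18), (q, 9, 5, a, p, 34, 20), (q, 9, 5, a, p, 34, 5), (q, 9, 5, a, v, 37, 14), (q, 9, 5, a, v, 37, 16), (q, 9, 5, a, v, 37, 18), (q, 9, 5, a, v, 37, 20), (q, 9, 5, a, v, 37, 5), (t, 5, 6, a, d, 35, 14), (t, 5, 6, a, d, 35, 16), (t, 5, 6, a, d, 35, 18), (t, 5, 6, a, d, 35, 20), (t, 5, 6, a, d, 35, 5), (t, 5, 6, a, p, 34, 14), (t, 5, 6, a, p, 34, 16), (t, 5, 6, a, p, 34, 18), (t, 5, 6, a, p, 34, 20), (t, 5, 6, a, p, 34, 5), (t, 5, 6, a, v, 37, 14), (t, 5, 6, a, v, 37, 16), (t, 5, 6, a, v, 37, 18), (t, 5, 6, a, v, 37, 20), (t, 5, 6, a, v, 37, 5)}.
Selection C = v: {(k, 13, 7, a, v, 37, 14), (k, 13, 7, a, v, 37, 16), (k, 13, 7, a, v, 37, 18), (k, 13, 7, a, v, 37, 20), (k, 13, 7, a, v, 37, 5), (n, 15, 17, a, v, 37, 14), (n, 15, 17, a, v, 37, 16), (n, 15, 17, a, v, 37, 18), (n, 15, 17, a, v, 37, 20), (n, 15, 17, a, v, 37, 5), (q, 9, 5, a, v, 37, 14), (q, 9, 5, a, v, 37, 16), (q, 9, 5, a, v, 37, 18), (q, 9, 5, a, v, 37, 20), (q, 9, 5, a, v, 37, 5), (t, 5, 6, a, v, 37, 14), (t, 5, 6, a, v, 37, 16), (t, 5, 6, a, v, 37, 18), (t, 5, 6, a, v, 37, 20), (t, 5, 6, a, v, 37, 5)}
Selection D != q: {(k, 13, 7, a, v, 37, 14), (k, 13, 7, a, v, 37, 16), (k, 13, 7, a, v, 37, 18), (k, 13, 7, a, v, 37, 20), (k, 13, 7, a, v, 37, 5), (n, 15, 17, a, v, 37, 14), (n, 15, 17, a, v, 37, 16), (n, 15, 17, a, v, 37, 18), (n, 15, 17, a, v, 37, 20), (n, 15, 17, a, v, 37, 5), (t, 5, 6, a, v, 37, 14), (t, 5, 6, a, v, 37, 16), (t, 5, 6, a, v, 37, 18), (t, 5, 6, a, v, 37, 20), (t, 5, 6, a, v, 37, 5)}
Keep only column(s) G, C (10 duplicate(s) eliminated): {(14, v), (16, v), (18, v), (20, v), (5, v)}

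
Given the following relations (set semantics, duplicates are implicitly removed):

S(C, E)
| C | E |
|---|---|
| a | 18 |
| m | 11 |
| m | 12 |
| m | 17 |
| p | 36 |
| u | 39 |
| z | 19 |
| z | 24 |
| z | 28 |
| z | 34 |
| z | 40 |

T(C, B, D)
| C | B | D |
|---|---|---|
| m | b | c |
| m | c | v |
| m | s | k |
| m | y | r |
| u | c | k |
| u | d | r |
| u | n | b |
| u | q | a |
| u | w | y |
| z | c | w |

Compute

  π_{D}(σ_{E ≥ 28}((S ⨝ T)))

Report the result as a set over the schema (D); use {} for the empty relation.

Joining S and T on C yields {(m, 11, b, c), (m, 11, c, v), (m, 11, s, k), (m, 11, y, r), (m, 12, b, c), (m, 12, c, v), (m, 12, s, k), (m, 12, y, r), (m, 17, b, c), (m, 17, c, v), (m, 17, s, k), (m, 17, y, r), (u, 39, c, k), (u, 39, d, r), (u, 39, n, b), (u, 39, q, a), (u, 39, w, y), (z, 19, c, w), (z, 24, c, w), (z, 28, c, w), (z, 34, c, w), (z, 40, c, w)}.
σ[E ≥ 28]: keep tuples satisfying E ≥ 28 → {(u, 39, c, k), (u, 39, d, r), (u, 39, n, b), (u, 39, q, a), (u, 39, w, y), (z, 28, c, w), (z, 34, c, w), (z, 40, c, w)}
π[D]: project onto (D) (2 duplicate(s) eliminated) → {a, b, k, r, w, y}

{a, b, k, r, w, y}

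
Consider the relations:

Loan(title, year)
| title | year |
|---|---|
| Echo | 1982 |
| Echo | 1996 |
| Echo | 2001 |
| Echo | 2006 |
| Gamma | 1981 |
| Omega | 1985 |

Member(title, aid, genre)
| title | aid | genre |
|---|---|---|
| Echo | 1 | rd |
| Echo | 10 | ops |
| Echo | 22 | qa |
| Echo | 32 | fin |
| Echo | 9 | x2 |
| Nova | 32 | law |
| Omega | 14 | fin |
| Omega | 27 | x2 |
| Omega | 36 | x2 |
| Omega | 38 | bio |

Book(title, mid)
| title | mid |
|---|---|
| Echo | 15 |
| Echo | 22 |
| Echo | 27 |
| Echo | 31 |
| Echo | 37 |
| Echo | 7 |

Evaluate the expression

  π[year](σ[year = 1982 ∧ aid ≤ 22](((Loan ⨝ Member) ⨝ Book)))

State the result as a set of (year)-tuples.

{1982}

Loan ⋈ Member (natural join on title): {(Echo, 1982, 1, rd), (Echo, 1982, 10, ops), (Echo, 1982, 22, qa), (Echo, 1982, 32, fin), (Echo, 1982, 9, x2), (Echo, 1996, 1, rd), (Echo, 1996, 10, ops), (Echo, 1996, 22, qa), (Echo, 1996, 32, fin), (Echo, 1996, 9, x2), (Echo, 2001, 1, rd), (Echo, 2001, 10, ops), (Echo, 2001, 22, qa), (Echo, 2001, 32, fin), (Echo, 2001, 9, x2), (Echo, 2006, 1, rd), (Echo, 2006, 10, ops), (Echo, 2006, 22, qa), (Echo, 2006, 32, fin), (Echo, 2006, 9, x2), (Omega, 1985, 14, fin), (Omega, 1985, 27, x2), (Omega, 1985, 36, x2), (Omega, 1985, 38, bio)}
(Loan ⨝ Member) ⋈ Book (natural join on title): {(Echo, 1982, 1, rd, 15), (Echo, 1982, 1, rd, 22), (Echo, 1982, 1, rd, 27), (Echo, 1982, 1, rd, 31), (Echo, 1982, 1, rd, 37), (Echo, 1982, 1, rd, 7), (Echo, 1982, 10, ops, 15), (Echo, 1982, 10, ops, 22), (Echo, 1982, 10, ops, 27), (Echo, 1982, 10, ops, 31), (Echo, 1982, 10, ops, 37), (Echo, 1982, 10, ops, 7), (Echo, 1982, 22, qa, 15), (Echo, 1982, 22, qa, 22), (Echo, 1982, 22, qa, 27), (Echo, 1982, 22, qa, 31), (Echo, 1982, 22, qa, 37), (Echo, 1982, 22, qa, 7), (Echo, 1982, 32, fin, 15), (Echo, 1982, 32, fin, 22), (Echo, 1982, 32, fin, 27), (Echo, 1982, 32, fin, 31), (Echo, 1982, 32, fin, 37), (Echo, 1982, 32, fin, 7), (Echo, 1982, 9, x2, 15), (Echo, 1982, 9, x2, 22), (Echo, 1982, 9, x2, 27), (Echo, 1982, 9, x2, 31), (Echo, 1982, 9, x2, 37), (Echo, 1982, 9, x2, 7), (Echo, 1996, 1, rd, 15), (Echo, 1996, 1, rd, 22), (Echo, 1996, 1, rd, 27), (Echo, 1996, 1, rd, 31), (Echo, 1996, 1, rd, 37), (Echo, 1996, 1, rd, 7), (Echo, 1996, 10, ops, 15), (Echo, 1996, 10, ops, 22), (Echo, 1996, 10, ops, 27), (Echo, 1996, 10, ops, 31), (Echo, 1996, 10, ops, 37), (Echo, 1996, 10, ops, 7), (Echo, 1996, 22, qa, 15), (Echo, 1996, 22, qa, 22), (Echo, 1996, 22, qa, 27), (Echo, 1996, 22, qa, 31), (Echo, 1996, 22, qa, 37), (Echo, 1996, 22, qa, 7), (Echo, 1996, 32, fin, 15), (Echo, 1996, 32, fin, 22), (Echo, 1996, 32, fin, 27), (Echo, 1996, 32, fin, 31), (Echo, 1996, 32, fin, 37), (Echo, 1996, 32, fin, 7), (Echo, 1996, 9, x2, 15), (Echo, 1996, 9, x2, 22), (Echo, 1996, 9, x2, 27), (Echo, 1996, 9, x2, 31), (Echo, 1996, 9, x2, 37), (Echo, 1996, 9, x2, 7), (Echo, 2001, 1, rd, 15), (Echo, 2001, 1, rd, 22), (Echo, 2001, 1, rd, 27), (Echo, 2001, 1, rd, 31), (Echo, 2001, 1, rd, 37), (Echo, 2001, 1, rd, 7), (Echo, 2001, 10, ops, 15), (Echo, 2001, 10, ops, 22), (Echo, 2001, 10, ops, 27), (Echo, 2001, 10, ops, 31), (Echo, 2001, 10, ops, 37), (Echo, 2001, 10, ops, 7), (Echo, 2001, 22, qa, 15), (Echo, 2001, 22, qa, 22), (Echo, 2001, 22, qa, 27), (Echo, 2001, 22, qa, 31), (Echo, 2001, 22, qa, 37), (Echo, 2001, 22, qa, 7), (Echo, 2001, 32, fin, 15), (Echo, 2001, 32, fin, 22), (Echo, 2001, 32, fin, 27), (Echo, 2001, 32, fin, 31), (Echo, 2001, 32, fin, 37), (Echo, 2001, 32, fin, 7), (Echo, 2001, 9, x2, 15), (Echo, 2001, 9, x2, 22), (Echo, 2001, 9, x2, 27), (Echo, 2001, 9, x2, 31), (Echo, 2001, 9, x2, 37), (Echo, 2001, 9, x2, 7), (Echo, 2006, 1, rd, 15), (Echo, 2006, 1, rd, 22), (Echo, 2006, 1, rd, 27), (Echo, 2006, 1, rd, 31), (Echo, 2006, 1, rd, 37), (Echo, 2006, 1, rd, 7), (Echo, 2006, 10, ops, 15), (Echo, 2006, 10, ops, 22), (Echo, 2006, 10, ops, 27), (Echo, 2006, 10, ops, 31), (Echo, 2006, 10, ops, 37), (Echo, 2006, 10, ops, 7), (Echo, 2006, 22, qa, 15), (Echo, 2006, 22, qa, 22), (Echo, 2006, 22, qa, 27), (Echo, 2006, 22, qa, 31), (Echo, 2006, 22, qa, 37), (Echo, 2006, 22, qa, 7), (Echo, 2006, 32, fin, 15), (Echo, 2006, 32, fin, 22), (Echo, 2006, 32, fin, 27), (Echo, 2006, 32, fin, 31), (Echo, 2006, 32, fin, 37), (Echo, 2006, 32, fin, 7), (Echo, 2006, 9, x2, 15), (Echo, 2006, 9, x2, 22), (Echo, 2006, 9, x2, 27), (Echo, 2006, 9, x2, 31), (Echo, 2006, 9, x2, 37), (Echo, 2006, 9, x2, 7)}
Selection year = 1982 ∧ aid ≤ 22: {(Echo, 1982, 1, rd, 15), (Echo, 1982, 1, rd, 22), (Echo, 1982, 1, rd, 27), (Echo, 1982, 1, rd, 31), (Echo, 1982, 1, rd, 37), (Echo, 1982, 1, rd, 7), (Echo, 1982, 10, ops, 15), (Echo, 1982, 10, ops, 22), (Echo, 1982, 10, ops, 27), (Echo, 1982, 10, ops, 31), (Echo, 1982, 10, ops, 37), (Echo, 1982, 10, ops, 7), (Echo, 1982, 22, qa, 15), (Echo, 1982, 22, qa, 22), (Echo, 1982, 22, qa, 27), (Echo, 1982, 22, qa, 31), (Echo, 1982, 22, qa, 37), (Echo, 1982, 22, qa, 7), (Echo, 1982, 9, x2, 15), (Echo, 1982, 9, x2, 22), (Echo, 1982, 9, x2, 27), (Echo, 1982, 9, x2, 31), (Echo, 1982, 9, x2, 37), (Echo, 1982, 9, x2, 7)}
π_{year} gives {1982} (23 duplicate(s) eliminated).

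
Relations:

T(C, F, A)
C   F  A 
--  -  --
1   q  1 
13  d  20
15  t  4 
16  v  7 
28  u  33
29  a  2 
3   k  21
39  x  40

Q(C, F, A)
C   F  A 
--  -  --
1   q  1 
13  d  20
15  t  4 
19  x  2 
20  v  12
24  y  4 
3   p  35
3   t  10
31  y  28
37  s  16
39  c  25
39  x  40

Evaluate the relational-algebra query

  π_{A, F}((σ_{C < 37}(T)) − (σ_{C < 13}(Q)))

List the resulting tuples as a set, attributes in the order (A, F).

{(2, a), (20, d), (21, k), (33, u), (4, t), (7, v)}

Filtering on C < 37 leaves {(1, q, 1), (13, d, 20), (15, t, 4), (16, v, 7), (28, u, 33), (29, a, 2), (3, k, 21)}.
Filtering on C < 13 leaves {(1, q, 1), (3, p, 35), (3, t, 10)}.
Difference: {(1, q, 1), (13, d, 20), (15, t, 4), (16, v, 7), (28, u, 33), (29, a, 2), (3, k, 21)} with {(1, q, 1), (3, p, 35), (3, t, 10)} → {(13, d, 20), (15, t, 4), (16, v, 7), (28, u, 33), (29, a, 2), (3, k, 21)}
π_{A, F} gives {(2, a), (20, d), (21, k), (33, u), (4, t), (7, v)}.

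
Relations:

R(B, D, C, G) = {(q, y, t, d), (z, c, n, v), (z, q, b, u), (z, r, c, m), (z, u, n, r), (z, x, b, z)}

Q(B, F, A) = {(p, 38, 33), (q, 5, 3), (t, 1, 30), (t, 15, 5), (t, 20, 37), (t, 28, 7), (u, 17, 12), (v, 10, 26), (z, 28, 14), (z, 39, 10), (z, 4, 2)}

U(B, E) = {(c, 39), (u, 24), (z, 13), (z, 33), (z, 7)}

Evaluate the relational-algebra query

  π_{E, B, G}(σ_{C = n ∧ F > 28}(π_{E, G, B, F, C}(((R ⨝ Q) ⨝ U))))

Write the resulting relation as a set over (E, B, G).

{(13, z, r), (13, z, v), (33, z, r), (33, z, v), (7, z, r), (7, z, v)}

R ⋈ Q (natural join on B): {(q, y, t, d, 5, 3), (z, c, n, v, 28, 14), (z, c, n, v, 39, 10), (z, c, n, v, 4, 2), (z, q, b, u, 28, 14), (z, q, b, u, 39, 10), (z, q, b, u, 4, 2), (z, r, c, m, 28, 14), (z, r, c, m, 39, 10), (z, r, c, m, 4, 2), (z, u, n, r, 28, 14), (z, u, n, r, 39, 10), (z, u, n, r, 4, 2), (z, x, b, z, 28, 14), (z, x, b, z, 39, 10), (z, x, b, z, 4, 2)}
(R ⨝ Q) ⋈ U (natural join on B): {(z, c, n, v, 28, 14, 13), (z, c, n, v, 28, 14, 33), (z, c, n, v, 28, 14, 7), (z, c, n, v, 39, 10, 13), (z, c, n, v, 39, 10, 33), (z, c, n, v, 39, 10, 7), (z, c, n, v, 4, 2, 13), (z, c, n, v, 4, 2, 33), (z, c, n, v, 4, 2, 7), (z, q, b, u, 28, 14, 13), (z, q, b, u, 28, 14, 33), (z, q, b, u, 28, 14, 7), (z, q, b, u, 39, 10, 13), (z, q, b, u, 39, 10, 33), (z, q, b, u, 39, 10, 7), (z, q, b, u, 4, 2, 13), (z, q, b, u, 4, 2, 33), (z, q, b, u, 4, 2, 7), (z, r, c, m, 28, 14, 13), (z, r, c, m, 28, 14, 33), (z, r, c, m, 28, 14, 7), (z, r, c, m, 39, 10, 13), (z, r, c, m, 39, 10, 33), (z, r, c, m, 39, 10, 7), (z, r, c, m, 4, 2, 13), (z, r, c, m, 4, 2, 33), (z, r, c, m, 4, 2, 7), (z, u, n, r, 28, 14, 13), (z, u, n, r, 28, 14, 33), (z, u, n, r, 28, 14, 7), (z, u, n, r, 39, 10, 13), (z, u, n, r, 39, 10, 33), (z, u, n, r, 39, 10, 7), (z, u, n, r, 4, 2, 13), (z, u, n, r, 4, 2, 33), (z, u, n, r, 4, 2, 7), (z, x, b, z, 28, 14, 13), (z, x, b, z, 28, 14, 33), (z, x, b, z, 28, 14, 7), (z, x, b, z, 39, 10, 13), (z, x, b, z, 39, 10, 33), (z, x, b, z, 39, 10, 7), (z, x, b, z, 4, 2, 13), (z, x, b, z, 4, 2, 33), (z, x, b, z, 4, 2, 7)}
Projecting to E, G, B, F, C: {(13, m, z, 28, c), (13, m, z, 39, c), (13, m, z, 4, c), (13, r, z, 28, n), (13, r, z, 39, n), (13, r, z, 4, n), (13, u, z, 28, b), (13, u, z, 39, b), (13, u, z, 4, b), (13, v, z, 28, n), (13, v, z, 39, n), (13, v, z, 4, n), (13, z, z, 28, b), (13, z, z, 39, b), (13, z, z, 4, b), (33, m, z, 28, c), (33, m, z, 39, c), (33, m, z, 4, c), (33, r, z, 28, n), (33, r, z, 39, n), (33, r, z, 4, n), (33, u, z, 28, b), (33, u, z, 39, b), (33, u, z, 4, b), (33, v, z, 28, n), (33, v, z, 39, n), (33, v, z, 4, n), (33, z, z, 28, b), (33, z, z, 39, b), (33, z, z, 4, b), (7, m, z, 28, c), (7, m, z, 39, c), (7, m, z, 4, c), (7, r, z, 28, n), (7, r, z, 39, n), (7, r, z, 4, n), (7, u, z, 28, b), (7, u, z, 39, b), (7, u, z, 4, b), (7, v, z, 28, n), (7, v, z, 39, n), (7, v, z, 4, n), (7, z, z, 28, b), (7, z, z, 39, b), (7, z, z, 4, b)}
Selection C = n ∧ F > 28: {(13, r, z, 39, n), (13, v, z, 39, n), (33, r, z, 39, n), (33, v, z, 39, n), (7, r, z, 39, n), (7, v, z, 39, n)}
Projecting to E, B, G: {(13, z, r), (13, z, v), (33, z, r), (33, z, v), (7, z, r), (7, z, v)}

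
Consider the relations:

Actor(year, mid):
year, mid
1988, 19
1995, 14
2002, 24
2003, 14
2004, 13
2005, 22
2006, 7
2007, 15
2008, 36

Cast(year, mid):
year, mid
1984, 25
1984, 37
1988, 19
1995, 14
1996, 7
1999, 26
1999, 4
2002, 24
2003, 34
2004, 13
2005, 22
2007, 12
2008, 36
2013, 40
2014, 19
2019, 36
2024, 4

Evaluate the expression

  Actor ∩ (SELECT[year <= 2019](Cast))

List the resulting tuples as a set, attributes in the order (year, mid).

{(1988, 19), (1995, 14), (2002, 24), (2004, 13), (2005, 22), (2008, 36)}

Selection year <= 2019: {(1984, 25), (1984, 37), (1988, 19), (1995, 14), (1996, 7), (1999, 26), (1999, 4), (2002, 24), (2003, 34), (2004, 13), (2005, 22), (2007, 12), (2008, 36), (2013, 40), (2014, 19), (2019, 36)}
Taking the intersection: {(1988, 19), (1995, 14), (2002, 24), (2004, 13), (2005, 22), (2008, 36)}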